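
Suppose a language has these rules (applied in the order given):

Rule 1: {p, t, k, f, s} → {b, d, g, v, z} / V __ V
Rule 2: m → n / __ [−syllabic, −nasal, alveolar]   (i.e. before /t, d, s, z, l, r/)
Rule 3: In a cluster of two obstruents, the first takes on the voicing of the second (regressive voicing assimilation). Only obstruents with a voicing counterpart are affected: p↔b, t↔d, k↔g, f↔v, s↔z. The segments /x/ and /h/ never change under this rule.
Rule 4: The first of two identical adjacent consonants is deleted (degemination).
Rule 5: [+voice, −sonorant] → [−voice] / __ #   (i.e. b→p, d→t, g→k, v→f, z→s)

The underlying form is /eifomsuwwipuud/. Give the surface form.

Rule 1 (intervocalic voicing): /f/ is a voiceless obstruent between vowels /i/ and /o/, so it voices to [v]. /p/ is a voiceless obstruent between vowels /i/ and /u/, so it voices to [b]. /eifomsuwwipuud/ → eivomsuwwibuud.
Rule 2 (nasal place assimilation): /m/ precedes the alveolar consonant /s/, so it assimilates in place to [n]. /eivomsuwwibuud/ → eivonsuwwibuud.
Rule 3 (regressive voicing assimilation): no segment meets the environment; /eivonsuwwibuud/ is unchanged.
Rule 4 (degemination): /ww/ is a geminate; the first /w/ deletes. /eivonsuwwibuud/ → eivonsuwibuud.
Rule 5 (final devoicing): /d/ is a voiced obstruent in word-final position, so it devoices to [t]. /eivonsuwibuud/ → eivonsuwibuut.

eivonsuwibuut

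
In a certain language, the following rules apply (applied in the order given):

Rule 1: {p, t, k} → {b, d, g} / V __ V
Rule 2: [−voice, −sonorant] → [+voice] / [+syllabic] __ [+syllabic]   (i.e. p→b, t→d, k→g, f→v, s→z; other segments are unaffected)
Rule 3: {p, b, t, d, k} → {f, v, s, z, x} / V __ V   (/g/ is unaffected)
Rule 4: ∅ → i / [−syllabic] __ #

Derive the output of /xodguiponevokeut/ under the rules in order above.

Rule 1 (intervocalic voicing): /p/ is a voiceless stop between vowels /i/ and /o/, so it voices to [b]. /k/ is a voiceless stop between vowels /o/ and /e/, so it voices to [g]. /xodguiponevokeut/ → xodguibonevogeut.
Rule 2 (intervocalic voicing): no segment meets the environment; /xodguibonevogeut/ is unchanged.
Rule 3 (intervocalic spirantization): /b/ is a stop between vowels /i/ and /o/, so it spirantizes to the fricative [v]. /xodguibonevogeut/ → xodguivonevogeut.
Rule 4 (final i-epenthesis): the form ends in the consonant /t/, so [i] is inserted word-finally. /xodguivonevogeut/ → xodguivonevogeuti.

xodguivonevogeuti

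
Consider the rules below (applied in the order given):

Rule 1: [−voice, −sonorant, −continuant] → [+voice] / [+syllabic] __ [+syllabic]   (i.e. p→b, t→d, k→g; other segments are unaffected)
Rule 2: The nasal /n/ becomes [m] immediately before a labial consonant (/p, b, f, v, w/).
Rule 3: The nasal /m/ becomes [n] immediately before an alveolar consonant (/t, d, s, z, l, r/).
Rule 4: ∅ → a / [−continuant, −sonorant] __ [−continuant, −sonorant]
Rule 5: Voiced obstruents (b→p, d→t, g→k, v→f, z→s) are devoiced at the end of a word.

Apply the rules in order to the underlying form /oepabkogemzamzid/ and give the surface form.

oebabakogenzanzit

Rule 1 (intervocalic voicing): /p/ is a voiceless stop between vowels /e/ and /a/, so it voices to [b]. /oepabkogemzamzid/ → oebabkogemzamzid.
Rule 2 (nasal place assimilation): no segment meets the environment; /oebabkogemzamzid/ is unchanged.
Rule 3 (nasal place assimilation): /m/ precedes the alveolar consonant /z/, so it assimilates in place to [n]. /m/ precedes the alveolar consonant /z/, so it assimilates in place to [n]. /oebabkogemzamzid/ → oebabkogenzanzid.
Rule 4 (stop-cluster a-epenthesis): /b/ and /k/ form a stop–stop cluster, so [a] is inserted between them. /oebabkogenzanzid/ → oebabakogenzanzid.
Rule 5 (final devoicing): /d/ is a voiced obstruent in word-final position, so it devoices to [t]. /oebabakogenzanzid/ → oebabakogenzanzit.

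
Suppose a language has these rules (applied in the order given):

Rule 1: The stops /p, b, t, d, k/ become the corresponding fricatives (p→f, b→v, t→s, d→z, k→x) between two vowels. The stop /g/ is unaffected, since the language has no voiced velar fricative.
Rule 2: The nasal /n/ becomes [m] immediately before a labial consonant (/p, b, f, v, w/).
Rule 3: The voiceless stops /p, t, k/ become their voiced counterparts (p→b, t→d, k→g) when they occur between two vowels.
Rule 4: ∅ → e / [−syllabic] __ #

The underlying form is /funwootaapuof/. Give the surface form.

Rule 1 (intervocalic spirantization): /t/ is a stop between vowels /o/ and /a/, so it spirantizes to the fricative [s]. /p/ is a stop between vowels /a/ and /u/, so it spirantizes to the fricative [f]. /funwootaapuof/ → funwoosaafuof.
Rule 2 (nasal place assimilation): /n/ precedes the labial consonant /w/, so it assimilates in place to [m]. /funwoosaafuof/ → fumwoosaafuof.
Rule 3 (intervocalic voicing): no segment meets the environment; /fumwoosaafuof/ is unchanged.
Rule 4 (final e-epenthesis): the form ends in the consonant /f/, so [e] is inserted word-finally. /fumwoosaafuof/ → fumwoosaafuofe.

fumwoosaafuofe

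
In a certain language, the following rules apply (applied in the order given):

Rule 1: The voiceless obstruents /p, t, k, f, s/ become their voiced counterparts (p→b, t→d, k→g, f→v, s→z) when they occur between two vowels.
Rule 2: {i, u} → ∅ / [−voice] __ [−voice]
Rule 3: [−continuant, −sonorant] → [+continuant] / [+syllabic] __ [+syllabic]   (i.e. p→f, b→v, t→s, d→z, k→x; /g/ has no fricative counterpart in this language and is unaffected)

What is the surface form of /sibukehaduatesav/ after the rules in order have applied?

Rule 1 (intervocalic voicing): /k/ is a voiceless obstruent between vowels /u/ and /e/, so it voices to [g]. /t/ is a voiceless obstruent between vowels /a/ and /e/, so it voices to [d]. /s/ is a voiceless obstruent between vowels /e/ and /a/, so it voices to [z]. /sibukehaduatesav/ → sibugehaduadezav.
Rule 2 (high vowel syncope): no segment meets the environment; /sibugehaduadezav/ is unchanged.
Rule 3 (intervocalic spirantization): /b/ is a stop between vowels /i/ and /u/, so it spirantizes to the fricative [v]. /d/ is a stop between vowels /a/ and /u/, so it spirantizes to the fricative [z]. /d/ is a stop between vowels /a/ and /e/, so it spirantizes to the fricative [z]. /sibugehaduadezav/ → sivugehazuazezav.

sivugehazuazezav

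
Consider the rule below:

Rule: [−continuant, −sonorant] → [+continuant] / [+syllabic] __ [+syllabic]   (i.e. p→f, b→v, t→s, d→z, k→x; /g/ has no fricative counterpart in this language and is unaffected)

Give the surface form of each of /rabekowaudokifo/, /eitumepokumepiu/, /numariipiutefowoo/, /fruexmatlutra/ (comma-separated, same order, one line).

ravexowauzoxifo, eisumefoxumefiu, numariifiusefowoo, fruexmatlutra

/rabekowaudokifo/: /b/ is a stop between vowels /a/ and /e/, so it spirantizes to the fricative [v]. /k/ is a stop between vowels /e/ and /o/, so it spirantizes to the fricative [x]. /d/ is a stop between vowels /u/ and /o/, so it spirantizes to the fricative [z]. /k/ is a stop between vowels /o/ and /i/, so it spirantizes to the fricative [x]. → [ravexowauzoxifo].
/eitumepokumepiu/: /t/ is a stop between vowels /i/ and /u/, so it spirantizes to the fricative [s]. /p/ is a stop between vowels /e/ and /o/, so it spirantizes to the fricative [f]. /k/ is a stop between vowels /o/ and /u/, so it spirantizes to the fricative [x]. /p/ is a stop between vowels /e/ and /i/, so it spirantizes to the fricative [f]. → [eisumefoxumefiu].
/numariipiutefowoo/: /p/ is a stop between vowels /i/ and /i/, so it spirantizes to the fricative [f]. /t/ is a stop between vowels /u/ and /e/, so it spirantizes to the fricative [s]. → [numariifiusefowoo].
/fruexmatlutra/: the rule's environment is not met; surfaces unchanged as [fruexmatlutra].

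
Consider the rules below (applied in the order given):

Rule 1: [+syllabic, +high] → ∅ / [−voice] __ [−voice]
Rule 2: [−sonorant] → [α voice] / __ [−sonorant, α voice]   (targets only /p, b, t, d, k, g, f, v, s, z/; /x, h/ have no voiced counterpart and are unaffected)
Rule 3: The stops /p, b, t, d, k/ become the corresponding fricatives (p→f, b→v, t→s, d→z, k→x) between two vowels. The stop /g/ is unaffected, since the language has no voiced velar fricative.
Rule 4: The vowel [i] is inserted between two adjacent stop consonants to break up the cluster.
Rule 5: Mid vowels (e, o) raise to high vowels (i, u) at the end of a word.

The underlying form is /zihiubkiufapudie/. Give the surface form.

zihiupikiufafuzii

Rule 1 (high vowel syncope): no segment meets the environment; /zihiubkiufapudie/ is unchanged.
Rule 2 (regressive voicing assimilation): /b/ precedes the voiceless obstruent /k/, so it devoices to [p] by assimilation. /zihiubkiufapudie/ → zihiupkiufapudie.
Rule 3 (intervocalic spirantization): /p/ is a stop between vowels /a/ and /u/, so it spirantizes to the fricative [f]. /d/ is a stop between vowels /u/ and /i/, so it spirantizes to the fricative [z]. /zihiupkiufapudie/ → zihiupkiufafuzie.
Rule 4 (stop-cluster i-epenthesis): /p/ and /k/ form a stop–stop cluster, so [i] is inserted between them. /zihiupkiufafuzie/ → zihiupikiufafuzie.
Rule 5 (final vowel raising): /e/ is a mid vowel in word-final position, so it raises to [i]. /zihiupikiufafuzie/ → zihiupikiufafuzii.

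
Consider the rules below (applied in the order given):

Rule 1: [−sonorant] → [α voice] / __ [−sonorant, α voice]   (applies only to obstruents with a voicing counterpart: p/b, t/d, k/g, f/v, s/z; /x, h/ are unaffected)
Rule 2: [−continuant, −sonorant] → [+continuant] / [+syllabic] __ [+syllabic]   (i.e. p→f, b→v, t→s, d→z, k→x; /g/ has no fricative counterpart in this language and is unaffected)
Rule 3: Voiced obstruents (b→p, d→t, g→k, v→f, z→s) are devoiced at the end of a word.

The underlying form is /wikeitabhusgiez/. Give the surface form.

wixeisaphuzgies

Rule 1 (regressive voicing assimilation): /b/ precedes the voiceless obstruent /h/, so it devoices to [p] by assimilation. /s/ precedes the voiced obstruent /g/, so it voices to [z] by assimilation. /wikeitabhusgiez/ → wikeitaphuzgiez.
Rule 2 (intervocalic spirantization): /k/ is a stop between vowels /i/ and /e/, so it spirantizes to the fricative [x]. /t/ is a stop between vowels /i/ and /a/, so it spirantizes to the fricative [s]. /wikeitaphuzgiez/ → wixeisaphuzgiez.
Rule 3 (final devoicing): /z/ is a voiced obstruent in word-final position, so it devoices to [s]. /wixeisaphuzgiez/ → wixeisaphuzgies.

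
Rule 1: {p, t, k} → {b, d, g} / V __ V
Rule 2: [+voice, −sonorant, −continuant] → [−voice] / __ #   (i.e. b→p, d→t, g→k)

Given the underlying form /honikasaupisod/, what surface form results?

Rule 1 (intervocalic voicing): /k/ is a voiceless stop between vowels /i/ and /a/, so it voices to [g]. /p/ is a voiceless stop between vowels /u/ and /i/, so it voices to [b]. /honikasaupisod/ → honigasaubisod.
Rule 2 (final devoicing): /d/ is a voiced stop in word-final position, so it devoices to [t]. /honigasaubisod/ → honigasaubisot.

honigasaubisot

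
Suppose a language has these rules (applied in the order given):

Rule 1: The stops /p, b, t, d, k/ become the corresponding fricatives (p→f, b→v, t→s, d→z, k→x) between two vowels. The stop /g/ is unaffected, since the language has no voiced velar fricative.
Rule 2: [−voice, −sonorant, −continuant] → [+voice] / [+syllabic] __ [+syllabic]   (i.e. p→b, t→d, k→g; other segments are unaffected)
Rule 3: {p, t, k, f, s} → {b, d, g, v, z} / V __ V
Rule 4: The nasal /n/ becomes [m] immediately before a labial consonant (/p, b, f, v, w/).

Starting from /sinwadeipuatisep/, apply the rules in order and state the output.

Rule 1 (intervocalic spirantization): /d/ is a stop between vowels /a/ and /e/, so it spirantizes to the fricative [z]. /p/ is a stop between vowels /i/ and /u/, so it spirantizes to the fricative [f]. /t/ is a stop between vowels /a/ and /i/, so it spirantizes to the fricative [s]. /sinwadeipuatisep/ → sinwazeifuasisep.
Rule 2 (intervocalic voicing): no segment meets the environment; /sinwazeifuasisep/ is unchanged.
Rule 3 (intervocalic voicing): /f/ is a voiceless obstruent between vowels /i/ and /u/, so it voices to [v]. /s/ is a voiceless obstruent between vowels /a/ and /i/, so it voices to [z]. /s/ is a voiceless obstruent between vowels /i/ and /e/, so it voices to [z]. /sinwazeifuasisep/ → sinwazeivuazizep.
Rule 4 (nasal place assimilation): /n/ precedes the labial consonant /w/, so it assimilates in place to [m]. /sinwazeivuazizep/ → simwazeivuazizep.

simwazeivuazizep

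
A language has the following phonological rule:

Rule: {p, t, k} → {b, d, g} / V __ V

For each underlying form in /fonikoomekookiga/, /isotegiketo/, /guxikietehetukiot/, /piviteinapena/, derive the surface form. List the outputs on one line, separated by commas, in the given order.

fonigoomegoogiga, isodegigedo, guxigiedehedugiot, pivideinabena

/fonikoomekookiga/: /k/ is a voiceless stop between vowels /i/ and /o/, so it voices to [g]. /k/ is a voiceless stop between vowels /e/ and /o/, so it voices to [g]. /k/ is a voiceless stop between vowels /o/ and /i/, so it voices to [g]. → [fonigoomegoogiga].
/isotegiketo/: /t/ is a voiceless stop between vowels /o/ and /e/, so it voices to [d]. /k/ is a voiceless stop between vowels /i/ and /e/, so it voices to [g]. /t/ is a voiceless stop between vowels /e/ and /o/, so it voices to [d]. → [isodegigedo].
/guxikietehetukiot/: /k/ is a voiceless stop between vowels /i/ and /i/, so it voices to [g]. /t/ is a voiceless stop between vowels /e/ and /e/, so it voices to [d]. /t/ is a voiceless stop between vowels /e/ and /u/, so it voices to [d]. /k/ is a voiceless stop between vowels /u/ and /i/, so it voices to [g]. → [guxigiedehedugiot].
/piviteinapena/: /t/ is a voiceless stop between vowels /i/ and /e/, so it voices to [d]. /p/ is a voiceless stop between vowels /a/ and /e/, so it voices to [b]. → [pivideinabena].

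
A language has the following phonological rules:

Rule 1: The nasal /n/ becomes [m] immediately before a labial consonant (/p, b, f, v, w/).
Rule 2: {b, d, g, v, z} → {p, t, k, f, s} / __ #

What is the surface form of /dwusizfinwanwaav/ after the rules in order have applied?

dwusizfimwamwaaf

Rule 1 (nasal place assimilation): /n/ precedes the labial consonant /w/, so it assimilates in place to [m]. /n/ precedes the labial consonant /w/, so it assimilates in place to [m]. /dwusizfinwanwaav/ → dwusizfimwamwaav.
Rule 2 (final devoicing): /v/ is a voiced obstruent in word-final position, so it devoices to [f]. /dwusizfimwamwaav/ → dwusizfimwamwaaf.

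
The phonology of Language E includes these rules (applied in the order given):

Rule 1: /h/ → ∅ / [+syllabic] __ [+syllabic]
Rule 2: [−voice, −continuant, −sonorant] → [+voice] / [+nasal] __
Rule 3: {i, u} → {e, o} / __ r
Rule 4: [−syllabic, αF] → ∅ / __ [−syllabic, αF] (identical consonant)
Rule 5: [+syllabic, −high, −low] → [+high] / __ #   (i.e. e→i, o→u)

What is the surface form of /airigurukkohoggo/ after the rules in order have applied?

aerigorukoogu

Rule 1 (intervocalic h-deletion): /h/ occurs between vowels /o/ and /o/, so it deletes. /airigurukkohoggo/ → airigurukkooggo.
Rule 2 (post-nasal voicing): no segment meets the environment; /airigurukkooggo/ is unchanged.
Rule 3 (pre-rhotic lowering): /i/ is a high vowel immediately before /r/, so it lowers to [e]. /u/ is a high vowel immediately before /r/, so it lowers to [o]. /airigurukkooggo/ → aerigorukkooggo.
Rule 4 (degemination): /kk/ is a geminate; the first /k/ deletes. /gg/ is a geminate; the first /g/ deletes. /aerigorukkooggo/ → aerigorukoogo.
Rule 5 (final vowel raising): /o/ is a mid vowel in word-final position, so it raises to [u]. /aerigorukoogo/ → aerigorukoogu.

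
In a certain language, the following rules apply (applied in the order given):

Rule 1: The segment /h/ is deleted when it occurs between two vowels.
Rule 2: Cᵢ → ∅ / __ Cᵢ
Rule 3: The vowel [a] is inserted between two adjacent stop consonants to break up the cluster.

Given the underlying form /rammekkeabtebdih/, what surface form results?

Rule 1 (intervocalic h-deletion): no segment meets the environment; /rammekkeabtebdih/ is unchanged.
Rule 2 (degemination): /mm/ is a geminate; the first /m/ deletes. /kk/ is a geminate; the first /k/ deletes. /rammekkeabtebdih/ → ramekeabtebdih.
Rule 3 (stop-cluster a-epenthesis): /b/ and /t/ form a stop–stop cluster, so [a] is inserted between them. /b/ and /d/ form a stop–stop cluster, so [a] is inserted between them. /ramekeabtebdih/ → ramekeabatebadih.

ramekeabatebadih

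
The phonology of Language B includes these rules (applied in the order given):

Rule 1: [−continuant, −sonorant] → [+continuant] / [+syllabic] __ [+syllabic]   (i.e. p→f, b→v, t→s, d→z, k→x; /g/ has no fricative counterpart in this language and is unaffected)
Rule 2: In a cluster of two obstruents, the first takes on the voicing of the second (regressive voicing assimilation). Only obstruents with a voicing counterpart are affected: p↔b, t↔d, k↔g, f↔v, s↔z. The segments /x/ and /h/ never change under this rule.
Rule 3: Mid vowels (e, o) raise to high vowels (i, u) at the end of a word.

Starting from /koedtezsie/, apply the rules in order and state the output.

koettessii

Rule 1 (intervocalic spirantization): no segment meets the environment; /koedtezsie/ is unchanged.
Rule 2 (regressive voicing assimilation): /d/ precedes the voiceless obstruent /t/, so it devoices to [t] by assimilation. /z/ precedes the voiceless obstruent /s/, so it devoices to [s] by assimilation. /koedtezsie/ → koettessie.
Rule 3 (final vowel raising): /e/ is a mid vowel in word-final position, so it raises to [i]. /koettessie/ → koettessii.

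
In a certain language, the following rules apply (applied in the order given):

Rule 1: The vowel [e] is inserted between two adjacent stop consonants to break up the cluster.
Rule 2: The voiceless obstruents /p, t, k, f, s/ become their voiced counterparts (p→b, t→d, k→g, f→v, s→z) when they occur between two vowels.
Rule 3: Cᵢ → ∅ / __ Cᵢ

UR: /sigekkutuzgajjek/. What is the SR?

Rule 1 (stop-cluster e-epenthesis): /k/ and /k/ form a stop–stop cluster, so [e] is inserted between them. /sigekkutuzgajjek/ → sigekekutuzgajjek.
Rule 2 (intervocalic voicing): /k/ is a voiceless obstruent between vowels /e/ and /e/, so it voices to [g]. /k/ is a voiceless obstruent between vowels /e/ and /u/, so it voices to [g]. /t/ is a voiceless obstruent between vowels /u/ and /u/, so it voices to [d]. /sigekekutuzgajjek/ → sigegeguduzgajjek.
Rule 3 (degemination): /jj/ is a geminate; the first /j/ deletes. /sigegeguduzgajjek/ → sigegeguduzgajek.

sigegeguduzgajek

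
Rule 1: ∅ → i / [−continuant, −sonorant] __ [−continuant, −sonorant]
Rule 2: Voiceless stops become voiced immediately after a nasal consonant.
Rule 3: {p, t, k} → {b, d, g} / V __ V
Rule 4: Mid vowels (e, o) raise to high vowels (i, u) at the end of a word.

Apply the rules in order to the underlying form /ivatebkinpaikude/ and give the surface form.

Rule 1 (stop-cluster i-epenthesis): /b/ and /k/ form a stop–stop cluster, so [i] is inserted between them. /ivatebkinpaikude/ → ivatebikinpaikude.
Rule 2 (post-nasal voicing): /p/ is a voiceless stop immediately after the nasal /n/, so it voices to [b]. /ivatebikinpaikude/ → ivatebikinbaikude.
Rule 3 (intervocalic voicing): /t/ is a voiceless stop between vowels /a/ and /e/, so it voices to [d]. /k/ is a voiceless stop between vowels /i/ and /i/, so it voices to [g]. /k/ is a voiceless stop between vowels /i/ and /u/, so it voices to [g]. /ivatebikinbaikude/ → ivadebiginbaigude.
Rule 4 (final vowel raising): /e/ is a mid vowel in word-final position, so it raises to [i]. /ivadebiginbaigude/ → ivadebiginbaigudi.

ivadebiginbaigudi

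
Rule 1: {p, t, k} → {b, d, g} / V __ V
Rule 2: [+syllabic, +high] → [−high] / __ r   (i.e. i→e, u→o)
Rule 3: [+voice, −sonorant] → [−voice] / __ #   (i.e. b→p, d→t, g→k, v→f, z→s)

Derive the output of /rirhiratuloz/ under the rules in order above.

rerheradulos

Rule 1 (intervocalic voicing): /t/ is a voiceless stop between vowels /a/ and /u/, so it voices to [d]. /rirhiratuloz/ → rirhiraduloz.
Rule 2 (pre-rhotic lowering): /i/ is a high vowel immediately before /r/, so it lowers to [e]. /i/ is a high vowel immediately before /r/, so it lowers to [e]. /rirhiraduloz/ → rerheraduloz.
Rule 3 (final devoicing): /z/ is a voiced obstruent in word-final position, so it devoices to [s]. /rerheraduloz/ → rerheradulos.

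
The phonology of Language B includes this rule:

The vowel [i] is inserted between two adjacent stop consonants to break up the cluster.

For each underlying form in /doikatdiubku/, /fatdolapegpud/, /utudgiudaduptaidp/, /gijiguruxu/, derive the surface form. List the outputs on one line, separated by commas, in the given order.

doikatidiubiku, fatidolapegipud, utudigiudadupitaidip, gijiguruxu

/doikatdiubku/: /t/ and /d/ form a stop–stop cluster, so [i] is inserted between them. /b/ and /k/ form a stop–stop cluster, so [i] is inserted between them. → [doikatidiubiku].
/fatdolapegpud/: /t/ and /d/ form a stop–stop cluster, so [i] is inserted between them. /g/ and /p/ form a stop–stop cluster, so [i] is inserted between them. → [fatidolapegipud].
/utudgiudaduptaidp/: /d/ and /g/ form a stop–stop cluster, so [i] is inserted between them. /p/ and /t/ form a stop–stop cluster, so [i] is inserted between them. /d/ and /p/ form a stop–stop cluster, so [i] is inserted between them. → [utudigiudadupitaidip].
/gijiguruxu/: the rule's environment is not met; surfaces unchanged as [gijiguruxu].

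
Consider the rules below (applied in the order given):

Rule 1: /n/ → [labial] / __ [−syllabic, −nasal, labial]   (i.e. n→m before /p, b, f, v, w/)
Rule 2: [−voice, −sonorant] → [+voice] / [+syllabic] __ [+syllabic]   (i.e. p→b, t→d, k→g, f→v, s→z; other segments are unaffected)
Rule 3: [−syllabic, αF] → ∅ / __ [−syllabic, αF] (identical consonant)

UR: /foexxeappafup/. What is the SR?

Rule 1 (nasal place assimilation): no segment meets the environment; /foexxeappafup/ is unchanged.
Rule 2 (intervocalic voicing): /f/ is a voiceless obstruent between vowels /a/ and /u/, so it voices to [v]. /foexxeappafup/ → foexxeappavup.
Rule 3 (degemination): /xx/ is a geminate; the first /x/ deletes. /pp/ is a geminate; the first /p/ deletes. /foexxeappavup/ → foexeapavup.

foexeapavup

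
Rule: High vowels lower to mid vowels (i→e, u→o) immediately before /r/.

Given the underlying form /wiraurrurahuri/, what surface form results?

weraorrorahori

/i/ is a high vowel immediately before /r/, so it lowers to [e].
/u/ is a high vowel immediately before /r/, so it lowers to [o].
/u/ is a high vowel immediately before /r/, so it lowers to [o].
/u/ is a high vowel immediately before /r/, so it lowers to [o].
The other instance of /i/ does not occur in the required environment and remains unchanged.
Surface form: [weraorrorahori].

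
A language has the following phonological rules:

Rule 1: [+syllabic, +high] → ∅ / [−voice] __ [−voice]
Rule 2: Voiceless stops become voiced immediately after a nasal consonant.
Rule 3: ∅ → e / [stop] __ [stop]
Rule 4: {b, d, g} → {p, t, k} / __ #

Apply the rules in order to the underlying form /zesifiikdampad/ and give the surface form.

zesfiikedambat

Rule 1 (high vowel syncope): /i/ is a high vowel flanked by voiceless consonants /s/ and /f/, so it deletes. /zesifiikdampad/ → zesfiikdampad.
Rule 2 (post-nasal voicing): /p/ is a voiceless stop immediately after the nasal /m/, so it voices to [b]. /zesfiikdampad/ → zesfiikdambad.
Rule 3 (stop-cluster e-epenthesis): /k/ and /d/ form a stop–stop cluster, so [e] is inserted between them. /zesfiikdambad/ → zesfiikedambad.
Rule 4 (final devoicing): /d/ is a voiced stop in word-final position, so it devoices to [t]. /zesfiikedambad/ → zesfiikedambat.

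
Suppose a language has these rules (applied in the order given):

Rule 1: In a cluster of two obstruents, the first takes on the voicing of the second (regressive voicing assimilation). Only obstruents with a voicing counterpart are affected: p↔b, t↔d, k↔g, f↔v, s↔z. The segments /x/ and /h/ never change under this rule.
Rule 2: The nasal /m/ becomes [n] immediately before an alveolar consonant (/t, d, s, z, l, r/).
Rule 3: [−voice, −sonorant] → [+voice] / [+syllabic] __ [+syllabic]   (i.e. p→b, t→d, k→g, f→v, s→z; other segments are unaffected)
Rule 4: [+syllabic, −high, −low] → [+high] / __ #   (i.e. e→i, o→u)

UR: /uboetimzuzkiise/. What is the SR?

Rule 1 (regressive voicing assimilation): /z/ precedes the voiceless obstruent /k/, so it devoices to [s] by assimilation. /uboetimzuzkiise/ → uboetimzuskiise.
Rule 2 (nasal place assimilation): /m/ precedes the alveolar consonant /z/, so it assimilates in place to [n]. /uboetimzuskiise/ → uboetinzuskiise.
Rule 3 (intervocalic voicing): /t/ is a voiceless obstruent between vowels /e/ and /i/, so it voices to [d]. /s/ is a voiceless obstruent between vowels /i/ and /e/, so it voices to [z]. /uboetinzuskiise/ → uboedinzuskiize.
Rule 4 (final vowel raising): /e/ is a mid vowel in word-final position, so it raises to [i]. /uboedinzuskiize/ → uboedinzuskiizi.

uboedinzuskiizi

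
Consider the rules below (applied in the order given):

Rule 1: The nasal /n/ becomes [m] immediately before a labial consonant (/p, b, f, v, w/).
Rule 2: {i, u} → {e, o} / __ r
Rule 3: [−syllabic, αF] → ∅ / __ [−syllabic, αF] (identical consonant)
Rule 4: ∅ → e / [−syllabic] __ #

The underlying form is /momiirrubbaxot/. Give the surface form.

Rule 1 (nasal place assimilation): no segment meets the environment; /momiirrubbaxot/ is unchanged.
Rule 2 (pre-rhotic lowering): /i/ is a high vowel immediately before /r/, so it lowers to [e]. /momiirrubbaxot/ → momierrubbaxot.
Rule 3 (degemination): /rr/ is a geminate; the first /r/ deletes. /bb/ is a geminate; the first /b/ deletes. /momierrubbaxot/ → momierubaxot.
Rule 4 (final e-epenthesis): the form ends in the consonant /t/, so [e] is inserted word-finally. /momierubaxot/ → momierubaxote.

momierubaxote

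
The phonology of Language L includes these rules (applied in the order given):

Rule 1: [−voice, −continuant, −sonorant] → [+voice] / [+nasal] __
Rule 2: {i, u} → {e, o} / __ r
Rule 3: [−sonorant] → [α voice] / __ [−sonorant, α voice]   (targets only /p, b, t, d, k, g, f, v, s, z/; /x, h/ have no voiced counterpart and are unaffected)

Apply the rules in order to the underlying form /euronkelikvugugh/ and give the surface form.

eorongeligvugukh

Rule 1 (post-nasal voicing): /k/ is a voiceless stop immediately after the nasal /n/, so it voices to [g]. /euronkelikvugugh/ → eurongelikvugugh.
Rule 2 (pre-rhotic lowering): /u/ is a high vowel immediately before /r/, so it lowers to [o]. /eurongelikvugugh/ → eorongelikvugugh.
Rule 3 (regressive voicing assimilation): /k/ precedes the voiced obstruent /v/, so it voices to [g] by assimilation. /g/ precedes the voiceless obstruent /h/, so it devoices to [k] by assimilation. /eorongelikvugugh/ → eorongeligvugukh.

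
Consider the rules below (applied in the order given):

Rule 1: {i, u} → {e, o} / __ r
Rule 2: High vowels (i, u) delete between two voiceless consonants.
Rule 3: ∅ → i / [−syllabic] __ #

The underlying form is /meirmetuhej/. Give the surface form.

meermetheji

Rule 1 (pre-rhotic lowering): /i/ is a high vowel immediately before /r/, so it lowers to [e]. /meirmetuhej/ → meermetuhej.
Rule 2 (high vowel syncope): /u/ is a high vowel flanked by voiceless consonants /t/ and /h/, so it deletes. /meermetuhej/ → meermethej.
Rule 3 (final i-epenthesis): the form ends in the consonant /j/, so [i] is inserted word-finally. /meermethej/ → meermetheji.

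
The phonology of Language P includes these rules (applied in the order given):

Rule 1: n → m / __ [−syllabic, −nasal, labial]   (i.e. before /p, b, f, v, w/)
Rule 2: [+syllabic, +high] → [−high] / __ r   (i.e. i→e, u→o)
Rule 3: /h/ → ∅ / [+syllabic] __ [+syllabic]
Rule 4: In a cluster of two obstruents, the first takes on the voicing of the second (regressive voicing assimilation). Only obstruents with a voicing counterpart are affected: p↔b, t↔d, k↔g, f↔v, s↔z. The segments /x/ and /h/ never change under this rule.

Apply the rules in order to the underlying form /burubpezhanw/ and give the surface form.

Rule 1 (nasal place assimilation): /n/ precedes the labial consonant /w/, so it assimilates in place to [m]. /burubpezhanw/ → burubpezhamw.
Rule 2 (pre-rhotic lowering): /u/ is a high vowel immediately before /r/, so it lowers to [o]. /burubpezhamw/ → borubpezhamw.
Rule 3 (intervocalic h-deletion): no segment meets the environment; /borubpezhamw/ is unchanged.
Rule 4 (regressive voicing assimilation): /b/ precedes the voiceless obstruent /p/, so it devoices to [p] by assimilation. /z/ precedes the voiceless obstruent /h/, so it devoices to [s] by assimilation. /borubpezhamw/ → boruppeshamw.

boruppeshamw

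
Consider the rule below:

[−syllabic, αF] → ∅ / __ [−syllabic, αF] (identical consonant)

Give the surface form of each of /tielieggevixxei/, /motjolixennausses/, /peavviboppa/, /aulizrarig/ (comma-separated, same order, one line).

tieliegevixei, motjolixenauses, peavibopa, aulizrarig

/tielieggevixxei/: /gg/ is a geminate; the first /g/ deletes. /xx/ is a geminate; the first /x/ deletes. → [tieliegevixei].
/motjolixennausses/: /nn/ is a geminate; the first /n/ deletes. /ss/ is a geminate; the first /s/ deletes. → [motjolixenauses].
/peavviboppa/: /vv/ is a geminate; the first /v/ deletes. /pp/ is a geminate; the first /p/ deletes. → [peavibopa].
/aulizrarig/: the rule's environment is not met; surfaces unchanged as [aulizrarig].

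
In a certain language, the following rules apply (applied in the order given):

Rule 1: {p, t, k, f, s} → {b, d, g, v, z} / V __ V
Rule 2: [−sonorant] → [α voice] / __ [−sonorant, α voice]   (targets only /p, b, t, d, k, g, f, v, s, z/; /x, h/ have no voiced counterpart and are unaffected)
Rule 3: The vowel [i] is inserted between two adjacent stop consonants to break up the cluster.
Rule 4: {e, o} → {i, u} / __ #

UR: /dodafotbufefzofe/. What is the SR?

Rule 1 (intervocalic voicing): /f/ is a voiceless obstruent between vowels /a/ and /o/, so it voices to [v]. /f/ is a voiceless obstruent between vowels /u/ and /e/, so it voices to [v]. /f/ is a voiceless obstruent between vowels /o/ and /e/, so it voices to [v]. /dodafotbufefzofe/ → dodavotbuvefzove.
Rule 2 (regressive voicing assimilation): /t/ precedes the voiced obstruent /b/, so it voices to [d] by assimilation. /f/ precedes the voiced obstruent /z/, so it voices to [v] by assimilation. /dodavotbuvefzove/ → dodavodbuvevzove.
Rule 3 (stop-cluster i-epenthesis): /d/ and /b/ form a stop–stop cluster, so [i] is inserted between them. /dodavodbuvevzove/ → dodavodibuvevzove.
Rule 4 (final vowel raising): /e/ is a mid vowel in word-final position, so it raises to [i]. /dodavodibuvevzove/ → dodavodibuvevzovi.

dodavodibuvevzovi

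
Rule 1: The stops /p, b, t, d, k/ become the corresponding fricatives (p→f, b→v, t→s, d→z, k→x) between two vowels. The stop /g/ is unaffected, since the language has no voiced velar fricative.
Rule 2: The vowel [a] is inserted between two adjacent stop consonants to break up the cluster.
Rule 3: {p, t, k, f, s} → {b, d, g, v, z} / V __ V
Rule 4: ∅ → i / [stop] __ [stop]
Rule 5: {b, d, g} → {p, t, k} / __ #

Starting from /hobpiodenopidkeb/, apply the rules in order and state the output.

Rule 1 (intervocalic spirantization): /d/ is a stop between vowels /o/ and /e/, so it spirantizes to the fricative [z]. /p/ is a stop between vowels /o/ and /i/, so it spirantizes to the fricative [f]. /hobpiodenopidkeb/ → hobpiozenofidkeb.
Rule 2 (stop-cluster a-epenthesis): /b/ and /p/ form a stop–stop cluster, so [a] is inserted between them. /d/ and /k/ form a stop–stop cluster, so [a] is inserted between them. /hobpiozenofidkeb/ → hobapiozenofidakeb.
Rule 3 (intervocalic voicing): /p/ is a voiceless obstruent between vowels /a/ and /i/, so it voices to [b]. /f/ is a voiceless obstruent between vowels /o/ and /i/, so it voices to [v]. /k/ is a voiceless obstruent between vowels /a/ and /e/, so it voices to [g]. /hobapiozenofidakeb/ → hobabiozenovidageb.
Rule 4 (stop-cluster i-epenthesis): no segment meets the environment; /hobabiozenovidageb/ is unchanged.
Rule 5 (final devoicing): /b/ is a voiced stop in word-final position, so it devoices to [p]. /hobabiozenovidageb/ → hobabiozenovidagep.

hobabiozenovidagep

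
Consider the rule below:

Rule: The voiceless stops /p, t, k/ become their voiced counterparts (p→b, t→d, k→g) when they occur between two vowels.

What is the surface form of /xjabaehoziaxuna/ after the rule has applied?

No segment of /xjabaehoziaxuna/ meets the structural description of the rule, so the form surfaces unchanged.

xjabaehoziaxuna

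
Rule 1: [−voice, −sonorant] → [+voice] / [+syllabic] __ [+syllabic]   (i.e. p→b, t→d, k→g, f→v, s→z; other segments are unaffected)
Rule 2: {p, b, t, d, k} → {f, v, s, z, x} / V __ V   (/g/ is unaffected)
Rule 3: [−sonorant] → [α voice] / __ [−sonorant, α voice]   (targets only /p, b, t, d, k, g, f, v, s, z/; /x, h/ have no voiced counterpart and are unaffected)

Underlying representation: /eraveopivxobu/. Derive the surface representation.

Rule 1 (intervocalic voicing): /p/ is a voiceless obstruent between vowels /o/ and /i/, so it voices to [b]. /eraveopivxobu/ → eraveobivxobu.
Rule 2 (intervocalic spirantization): /b/ is a stop between vowels /o/ and /i/, so it spirantizes to the fricative [v]. /b/ is a stop between vowels /o/ and /u/, so it spirantizes to the fricative [v]. /eraveobivxobu/ → eraveovivxovu.
Rule 3 (regressive voicing assimilation): /v/ precedes the voiceless obstruent /x/, so it devoices to [f] by assimilation. /eraveovivxovu/ → eraveovifxovu.

eraveovifxovu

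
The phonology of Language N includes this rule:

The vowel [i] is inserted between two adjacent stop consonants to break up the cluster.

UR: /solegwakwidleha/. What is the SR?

No segment of /solegwakwidleha/ meets the structural description of the rule, so the form surfaces unchanged.

solegwakwidleha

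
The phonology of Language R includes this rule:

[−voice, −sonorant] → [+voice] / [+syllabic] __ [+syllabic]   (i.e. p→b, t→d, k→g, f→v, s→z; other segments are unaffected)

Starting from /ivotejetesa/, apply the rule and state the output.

/t/ is a voiceless obstruent between vowels /o/ and /e/, so it voices to [d].
/t/ is a voiceless obstruent between vowels /e/ and /e/, so it voices to [d].
/s/ is a voiceless obstruent between vowels /e/ and /a/, so it voices to [z].
Surface form: [ivodejedeza].

ivodejedeza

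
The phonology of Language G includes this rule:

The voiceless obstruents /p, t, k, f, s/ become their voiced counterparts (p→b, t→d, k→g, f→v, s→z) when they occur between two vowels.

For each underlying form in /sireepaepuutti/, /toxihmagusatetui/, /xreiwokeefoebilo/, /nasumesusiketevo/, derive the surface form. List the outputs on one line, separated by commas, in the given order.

sireebaebuutti, toxihmaguzadedui, xreiwogeevoebilo, nazumezuzigedevo

/sireepaepuutti/: /p/ is a voiceless obstruent between vowels /e/ and /a/, so it voices to [b]. /p/ is a voiceless obstruent between vowels /e/ and /u/, so it voices to [b]. → [sireebaebuutti].
/toxihmagusatetui/: /s/ is a voiceless obstruent between vowels /u/ and /a/, so it voices to [z]. /t/ is a voiceless obstruent between vowels /a/ and /e/, so it voices to [d]. /t/ is a voiceless obstruent between vowels /e/ and /u/, so it voices to [d]. → [toxihmaguzadedui].
/xreiwokeefoebilo/: /k/ is a voiceless obstruent between vowels /o/ and /e/, so it voices to [g]. /f/ is a voiceless obstruent between vowels /e/ and /o/, so it voices to [v]. → [xreiwogeevoebilo].
/nasumesusiketevo/: /s/ is a voiceless obstruent between vowels /a/ and /u/, so it voices to [z]. /s/ is a voiceless obstruent between vowels /e/ and /u/, so it voices to [z]. /s/ is a voiceless obstruent between vowels /u/ and /i/, so it voices to [z]. /k/ is a voiceless obstruent between vowels /i/ and /e/, so it voices to [g]. /t/ is a voiceless obstruent between vowels /e/ and /e/, so it voices to [d]. → [nazumezuzigedevo].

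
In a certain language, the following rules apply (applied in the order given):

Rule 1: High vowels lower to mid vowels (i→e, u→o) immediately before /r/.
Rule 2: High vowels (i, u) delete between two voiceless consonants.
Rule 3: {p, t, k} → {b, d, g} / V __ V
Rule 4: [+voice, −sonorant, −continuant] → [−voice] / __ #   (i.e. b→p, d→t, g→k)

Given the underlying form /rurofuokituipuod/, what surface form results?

rorofuoktuibuot

Rule 1 (pre-rhotic lowering): /u/ is a high vowel immediately before /r/, so it lowers to [o]. /rurofuokituipuod/ → rorofuokituipuod.
Rule 2 (high vowel syncope): /i/ is a high vowel flanked by voiceless consonants /k/ and /t/, so it deletes. /rorofuokituipuod/ → rorofuoktuipuod.
Rule 3 (intervocalic voicing): /p/ is a voiceless stop between vowels /i/ and /u/, so it voices to [b]. /rorofuoktuipuod/ → rorofuoktuibuod.
Rule 4 (final devoicing): /d/ is a voiced stop in word-final position, so it devoices to [t]. /rorofuoktuibuod/ → rorofuoktuibuot.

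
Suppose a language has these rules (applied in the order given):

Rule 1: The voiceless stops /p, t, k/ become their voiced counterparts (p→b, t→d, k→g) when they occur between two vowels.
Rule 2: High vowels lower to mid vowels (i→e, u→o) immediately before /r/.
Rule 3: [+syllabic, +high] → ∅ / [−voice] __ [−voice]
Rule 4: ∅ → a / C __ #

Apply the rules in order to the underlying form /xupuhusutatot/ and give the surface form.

xubuhsudadota

Rule 1 (intervocalic voicing): /p/ is a voiceless stop between vowels /u/ and /u/, so it voices to [b]. /t/ is a voiceless stop between vowels /u/ and /a/, so it voices to [d]. /t/ is a voiceless stop between vowels /a/ and /o/, so it voices to [d]. /xupuhusutatot/ → xubuhusudadot.
Rule 2 (pre-rhotic lowering): no segment meets the environment; /xubuhusudadot/ is unchanged.
Rule 3 (high vowel syncope): /u/ is a high vowel flanked by voiceless consonants /h/ and /s/, so it deletes. /xubuhusudadot/ → xubuhsudadot.
Rule 4 (final a-epenthesis): the form ends in the consonant /t/, so [a] is inserted word-finally. /xubuhsudadot/ → xubuhsudadota.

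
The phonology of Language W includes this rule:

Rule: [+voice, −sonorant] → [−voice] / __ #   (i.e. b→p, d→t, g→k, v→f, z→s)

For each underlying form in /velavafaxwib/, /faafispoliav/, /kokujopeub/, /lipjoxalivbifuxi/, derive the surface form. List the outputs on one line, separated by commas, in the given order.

/velavafaxwib/: /b/ is a voiced obstruent in word-final position, so it devoices to [p]. → [velavafaxwip].
/faafispoliav/: /v/ is a voiced obstruent in word-final position, so it devoices to [f]. → [faafispoliaf].
/kokujopeub/: /b/ is a voiced obstruent in word-final position, so it devoices to [p]. → [kokujopeup].
/lipjoxalivbifuxi/: the rule's environment is not met; surfaces unchanged as [lipjoxalivbifuxi].

velavafaxwip, faafispoliaf, kokujopeup, lipjoxalivbifuxi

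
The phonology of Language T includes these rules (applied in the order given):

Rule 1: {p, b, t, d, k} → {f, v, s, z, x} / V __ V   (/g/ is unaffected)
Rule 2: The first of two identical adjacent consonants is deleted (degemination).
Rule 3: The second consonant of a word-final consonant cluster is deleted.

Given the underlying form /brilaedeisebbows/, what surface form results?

brilaezeisebow

Rule 1 (intervocalic spirantization): /d/ is a stop between vowels /e/ and /e/, so it spirantizes to the fricative [z]. /brilaedeisebbows/ → brilaezeisebbows.
Rule 2 (degemination): /bb/ is a geminate; the first /b/ deletes. /brilaezeisebbows/ → brilaezeisebows.
Rule 3 (final cluster simplification): /s/ is the second consonant of a word-final cluster /ws/, so it deletes. /brilaezeisebows/ → brilaezeisebow.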